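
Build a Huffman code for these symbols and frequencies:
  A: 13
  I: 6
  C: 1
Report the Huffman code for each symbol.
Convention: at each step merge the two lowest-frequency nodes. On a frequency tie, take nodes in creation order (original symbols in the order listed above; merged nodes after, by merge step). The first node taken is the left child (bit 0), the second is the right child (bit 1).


Huffman tree construction:
Step 1: Merge C(1) + I(6) = 7
Step 2: Merge (C+I)(7) + A(13) = 20
Read each symbol's code off the tree from the root (left child = 0, right child = 1).

Codes:
  A: 1 (length 1)
  I: 01 (length 2)
  C: 00 (length 2)
Average code length: 27/20 = 1.3500 bits/symbol


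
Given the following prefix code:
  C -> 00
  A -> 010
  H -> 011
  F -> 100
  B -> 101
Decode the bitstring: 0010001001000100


Decoding step by step:
Bits 00 -> C
Bits 100 -> F
Bits 010 -> A
Bits 010 -> A
Bits 00 -> C
Bits 100 -> F


Decoded message: CFAACF


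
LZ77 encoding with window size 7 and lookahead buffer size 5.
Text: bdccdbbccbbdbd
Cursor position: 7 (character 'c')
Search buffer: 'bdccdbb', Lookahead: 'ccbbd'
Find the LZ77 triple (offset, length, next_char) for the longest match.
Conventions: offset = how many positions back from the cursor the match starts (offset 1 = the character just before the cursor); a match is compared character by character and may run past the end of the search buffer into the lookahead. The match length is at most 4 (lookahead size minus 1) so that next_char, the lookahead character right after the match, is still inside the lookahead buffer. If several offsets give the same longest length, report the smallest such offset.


Try each offset into the search buffer:
  offset=1 (pos 6, char 'b'): match length 0
  offset=2 (pos 5, char 'b'): match length 0
  offset=3 (pos 4, char 'd'): match length 0
  offset=4 (pos 3, char 'c'): match length 1
  offset=5 (pos 2, char 'c'): match length 2
  offset=6 (pos 1, char 'd'): match length 0
  offset=7 (pos 0, char 'b'): match length 0
Longest match has length 2 at offset 5.
next_char = character at position 7 + 2 = 9 -> 'b'

Best match: offset=5, length=2 (matching 'cc' starting at position 2)
LZ77 triple: (5, 2, 'b')


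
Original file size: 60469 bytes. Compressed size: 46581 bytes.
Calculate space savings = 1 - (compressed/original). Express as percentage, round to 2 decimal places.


ratio = compressed/original = 46581/60469 = 0.770329
savings = 1 - ratio = 1 - 0.770329 = 0.229671
as a percentage: 0.229671 * 100 = 22.97%

Space savings = 1 - 46581/60469 = 22.97%


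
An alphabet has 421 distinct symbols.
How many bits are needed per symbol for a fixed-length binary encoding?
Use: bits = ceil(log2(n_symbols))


log2(421) = 8.7177
Bracket: 2^8 = 256 < 421 <= 2^9 = 512
So ceil(log2(421)) = 9

bits = ceil(log2(421)) = ceil(8.7177) = 9 bits


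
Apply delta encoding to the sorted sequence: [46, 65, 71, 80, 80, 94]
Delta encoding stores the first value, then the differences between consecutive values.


First value: 46
Deltas:
  65 - 46 = 19
  71 - 65 = 6
  80 - 71 = 9
  80 - 80 = 0
  94 - 80 = 14


Delta encoded: [46, 19, 6, 9, 0, 14]


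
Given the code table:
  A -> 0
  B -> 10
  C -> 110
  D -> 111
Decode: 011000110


Decoding:
0 -> A
110 -> C
0 -> A
0 -> A
110 -> C


Result: ACAAC


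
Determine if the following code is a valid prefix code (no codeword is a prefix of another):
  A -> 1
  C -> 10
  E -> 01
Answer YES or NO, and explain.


Checking each pair (does one codeword prefix another?):
  A='1' vs C='10': prefix -- VIOLATION

NO -- this is NOT a valid prefix code. A (1) is a prefix of C (10).


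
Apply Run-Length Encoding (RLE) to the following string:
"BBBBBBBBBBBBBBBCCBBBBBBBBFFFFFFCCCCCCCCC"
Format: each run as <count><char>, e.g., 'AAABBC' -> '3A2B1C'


Scanning runs left to right:
  i=0: run of 'B' x 15 -> '15B'
  i=15: run of 'C' x 2 -> '2C'
  i=17: run of 'B' x 8 -> '8B'
  i=25: run of 'F' x 6 -> '6F'
  i=31: run of 'C' x 9 -> '9C'

RLE = 15B2C8B6F9C


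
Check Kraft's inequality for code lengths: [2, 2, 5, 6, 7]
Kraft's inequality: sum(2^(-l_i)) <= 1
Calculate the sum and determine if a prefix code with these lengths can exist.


Sum = 2^(-2) + 2^(-2) + 2^(-5) + 2^(-6) + 2^(-7)
    = 0.25 + 0.25 + 0.03125 + 0.015625 + 0.0078125
    = 71/128 = 0.5546875
Since 0.5546875 <= 1, Kraft's inequality IS satisfied.
A prefix code with these lengths CAN exist.

Kraft sum = 0.5546875. Satisfied.


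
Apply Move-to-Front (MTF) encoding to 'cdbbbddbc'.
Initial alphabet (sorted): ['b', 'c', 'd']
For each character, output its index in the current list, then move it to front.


MTF encoding:
'c': index 1 in ['b', 'c', 'd'] -> ['c', 'b', 'd']
'd': index 2 in ['c', 'b', 'd'] -> ['d', 'c', 'b']
'b': index 2 in ['d', 'c', 'b'] -> ['b', 'd', 'c']
'b': index 0 in ['b', 'd', 'c'] -> ['b', 'd', 'c']
'b': index 0 in ['b', 'd', 'c'] -> ['b', 'd', 'c']
'd': index 1 in ['b', 'd', 'c'] -> ['d', 'b', 'c']
'd': index 0 in ['d', 'b', 'c'] -> ['d', 'b', 'c']
'b': index 1 in ['d', 'b', 'c'] -> ['b', 'd', 'c']
'c': index 2 in ['b', 'd', 'c'] -> ['c', 'b', 'd']


Output: [1, 2, 2, 0, 0, 1, 0, 1, 2]


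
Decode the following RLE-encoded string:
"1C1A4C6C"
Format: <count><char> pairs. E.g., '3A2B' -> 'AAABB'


Expanding each <count><char> pair:
  1C -> 'C'
  1A -> 'A'
  4C -> 'CCCC'
  6C -> 'CCCCCC'

Decoded = CACCCCCCCCCC


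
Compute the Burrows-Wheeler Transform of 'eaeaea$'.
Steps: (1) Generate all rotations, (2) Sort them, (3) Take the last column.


Rotations (sorted):
  0: $eaeaea -> last char: a
  1: a$eaeae -> last char: e
  2: aea$eae -> last char: e
  3: aeaea$e -> last char: e
  4: ea$eaea -> last char: a
  5: eaea$ea -> last char: a
  6: eaeaea$ -> last char: $


BWT = aeeeaa$


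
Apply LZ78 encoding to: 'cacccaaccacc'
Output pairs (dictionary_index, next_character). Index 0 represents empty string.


LZ78 encoding steps:
Dictionary: {0: ''}
Step 1: w='' (idx 0), next='c' -> output (0, 'c'), add 'c' as idx 1
Step 2: w='' (idx 0), next='a' -> output (0, 'a'), add 'a' as idx 2
Step 3: w='c' (idx 1), next='c' -> output (1, 'c'), add 'cc' as idx 3
Step 4: w='c' (idx 1), next='a' -> output (1, 'a'), add 'ca' as idx 4
Step 5: w='a' (idx 2), next='c' -> output (2, 'c'), add 'ac' as idx 5
Step 6: w='ca' (idx 4), next='c' -> output (4, 'c'), add 'cac' as idx 6
Step 7: w='c' (idx 1), end of input -> output (1, '')


Encoded: [(0, 'c'), (0, 'a'), (1, 'c'), (1, 'a'), (2, 'c'), (4, 'c'), (1, '')]


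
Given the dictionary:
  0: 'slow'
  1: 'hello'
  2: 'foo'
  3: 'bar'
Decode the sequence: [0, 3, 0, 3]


Look up each index in the dictionary:
  0 -> 'slow'
  3 -> 'bar'
  0 -> 'slow'
  3 -> 'bar'

Decoded: "slow bar slow bar"


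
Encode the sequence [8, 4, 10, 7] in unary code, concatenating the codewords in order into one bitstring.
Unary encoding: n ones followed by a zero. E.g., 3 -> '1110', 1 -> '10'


Encode each number as n ones followed by a terminating 0:
  8 -> 111111110 (9 bits)
  4 -> 11110 (5 bits)
  10 -> 11111111110 (11 bits)
  7 -> 11111110 (8 bits)
Total length = 9 + 5 + 11 + 8 = 33 bits.

Unary([8, 4, 10, 7]) = 111111110111101111111111011111110 (33 bits)


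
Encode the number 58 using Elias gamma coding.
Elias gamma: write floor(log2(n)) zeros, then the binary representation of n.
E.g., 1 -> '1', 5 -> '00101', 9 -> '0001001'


num_bits = floor(log2(58)) + 1 = 6
leading_zeros = num_bits - 1 = 5
binary(58) = 111010

Elias gamma(58) = '00000' + '111010' = 00000111010 (11 bits)


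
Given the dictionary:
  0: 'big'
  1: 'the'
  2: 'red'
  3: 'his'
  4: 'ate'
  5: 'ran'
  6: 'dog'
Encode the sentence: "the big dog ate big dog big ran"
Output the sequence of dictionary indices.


Look up each word in the dictionary:
  'the' -> 1
  'big' -> 0
  'dog' -> 6
  'ate' -> 4
  'big' -> 0
  'dog' -> 6
  'big' -> 0
  'ran' -> 5

Encoded: [1, 0, 6, 4, 0, 6, 0, 5]


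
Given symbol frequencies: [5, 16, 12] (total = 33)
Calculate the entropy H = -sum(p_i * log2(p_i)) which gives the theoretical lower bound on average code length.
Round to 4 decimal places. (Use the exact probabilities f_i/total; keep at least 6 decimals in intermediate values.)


Per-symbol terms -p_i * log2(p_i) with p_i = f_i/33:
  p = 5/33 = 0.151515: log2(p) = -2.722466, -p*log2(p) = 0.412495
  p = 16/33 = 0.484848: log2(p) = -1.044394, -p*log2(p) = 0.506373
  p = 12/33 = 0.363636: log2(p) = -1.459432, -p*log2(p) = 0.530702
H = 0.412495 + 0.506373 + 0.530702 = 1.449570

H = 1.4496 bits/symbol


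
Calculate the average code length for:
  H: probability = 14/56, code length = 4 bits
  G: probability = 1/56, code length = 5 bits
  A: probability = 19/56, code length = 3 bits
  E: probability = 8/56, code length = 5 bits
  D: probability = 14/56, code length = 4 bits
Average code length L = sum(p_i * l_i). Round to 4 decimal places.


Weighted contributions p_i * l_i:
  H: (14/56) * 4 = 56/56
  G: (1/56) * 5 = 5/56
  A: (19/56) * 3 = 57/56
  E: (8/56) * 5 = 40/56
  D: (14/56) * 4 = 56/56
Sum = (56 + 5 + 57 + 40 + 56)/56 = 214/56

L = 214/56 = 3.8214 bits/symbol


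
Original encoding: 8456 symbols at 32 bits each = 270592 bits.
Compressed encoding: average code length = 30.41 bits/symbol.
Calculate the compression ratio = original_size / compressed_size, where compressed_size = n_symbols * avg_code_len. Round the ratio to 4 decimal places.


original_size = n_symbols * orig_bits = 8456 * 32 = 270592 bits
compressed_size = n_symbols * avg_code_len = 8456 * 30.41 = 257146.96 bits
ratio = original_size / compressed_size = 270592 / 257146.96 = 1.0523

Compression ratio = 1.0523


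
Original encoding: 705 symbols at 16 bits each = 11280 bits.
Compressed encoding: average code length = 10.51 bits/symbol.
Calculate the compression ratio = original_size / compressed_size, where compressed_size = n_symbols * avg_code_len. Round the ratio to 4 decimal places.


original_size = n_symbols * orig_bits = 705 * 16 = 11280 bits
compressed_size = n_symbols * avg_code_len = 705 * 10.51 = 7409.55 bits
ratio = original_size / compressed_size = 11280 / 7409.55 = 1.5224

Compression ratio = 1.5224


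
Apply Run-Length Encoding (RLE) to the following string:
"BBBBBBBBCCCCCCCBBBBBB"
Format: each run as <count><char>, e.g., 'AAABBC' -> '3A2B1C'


Scanning runs left to right:
  i=0: run of 'B' x 8 -> '8B'
  i=8: run of 'C' x 7 -> '7C'
  i=15: run of 'B' x 6 -> '6B'

RLE = 8B7C6B


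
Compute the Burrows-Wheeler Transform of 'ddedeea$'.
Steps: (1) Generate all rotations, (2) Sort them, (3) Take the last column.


Rotations (sorted):
  0: $ddedeea -> last char: a
  1: a$ddedee -> last char: e
  2: ddedeea$ -> last char: $
  3: dedeea$d -> last char: d
  4: deea$dde -> last char: e
  5: ea$ddede -> last char: e
  6: edeea$dd -> last char: d
  7: eea$dded -> last char: d


BWT = ae$deedd


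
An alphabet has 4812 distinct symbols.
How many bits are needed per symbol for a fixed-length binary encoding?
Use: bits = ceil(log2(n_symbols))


log2(4812) = 12.2324
Bracket: 2^12 = 4096 < 4812 <= 2^13 = 8192
So ceil(log2(4812)) = 13

bits = ceil(log2(4812)) = ceil(12.2324) = 13 bits


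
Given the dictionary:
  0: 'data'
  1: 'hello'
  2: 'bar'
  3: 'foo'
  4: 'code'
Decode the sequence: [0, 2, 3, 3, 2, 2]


Look up each index in the dictionary:
  0 -> 'data'
  2 -> 'bar'
  3 -> 'foo'
  3 -> 'foo'
  2 -> 'bar'
  2 -> 'bar'

Decoded: "data bar foo foo bar bar"


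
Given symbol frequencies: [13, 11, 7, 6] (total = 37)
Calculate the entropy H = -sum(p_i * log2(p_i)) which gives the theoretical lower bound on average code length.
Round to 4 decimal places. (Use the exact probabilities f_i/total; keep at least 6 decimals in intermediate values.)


Per-symbol terms -p_i * log2(p_i) with p_i = f_i/37:
  p = 13/37 = 0.351351: log2(p) = -1.509014, -p*log2(p) = 0.530194
  p = 11/37 = 0.297297: log2(p) = -1.750022, -p*log2(p) = 0.520277
  p = 7/37 = 0.189189: log2(p) = -2.402098, -p*log2(p) = 0.454451
  p = 6/37 = 0.162162: log2(p) = -2.624491, -p*log2(p) = 0.425593
H = 0.530194 + 0.520277 + 0.454451 + 0.425593 = 1.930515

H = 1.9305 bits/symbol


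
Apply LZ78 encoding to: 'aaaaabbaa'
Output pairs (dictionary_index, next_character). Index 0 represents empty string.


LZ78 encoding steps:
Dictionary: {0: ''}
Step 1: w='' (idx 0), next='a' -> output (0, 'a'), add 'a' as idx 1
Step 2: w='a' (idx 1), next='a' -> output (1, 'a'), add 'aa' as idx 2
Step 3: w='aa' (idx 2), next='b' -> output (2, 'b'), add 'aab' as idx 3
Step 4: w='' (idx 0), next='b' -> output (0, 'b'), add 'b' as idx 4
Step 5: w='aa' (idx 2), end of input -> output (2, '')


Encoded: [(0, 'a'), (1, 'a'), (2, 'b'), (0, 'b'), (2, '')]


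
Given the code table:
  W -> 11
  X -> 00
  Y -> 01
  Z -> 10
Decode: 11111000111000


Decoding:
11 -> W
11 -> W
10 -> Z
00 -> X
11 -> W
10 -> Z
00 -> X


Result: WWZXWZX


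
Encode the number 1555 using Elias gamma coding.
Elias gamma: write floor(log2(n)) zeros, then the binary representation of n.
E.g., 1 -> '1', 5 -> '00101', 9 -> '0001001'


num_bits = floor(log2(1555)) + 1 = 11
leading_zeros = num_bits - 1 = 10
binary(1555) = 11000010011

Elias gamma(1555) = '0000000000' + '11000010011' = 000000000011000010011 (21 bits)


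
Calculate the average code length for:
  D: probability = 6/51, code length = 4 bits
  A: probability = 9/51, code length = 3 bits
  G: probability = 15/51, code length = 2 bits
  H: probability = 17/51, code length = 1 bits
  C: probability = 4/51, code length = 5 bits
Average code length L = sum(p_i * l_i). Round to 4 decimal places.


Weighted contributions p_i * l_i:
  D: (6/51) * 4 = 24/51
  A: (9/51) * 3 = 27/51
  G: (15/51) * 2 = 30/51
  H: (17/51) * 1 = 17/51
  C: (4/51) * 5 = 20/51
Sum = (24 + 27 + 30 + 17 + 20)/51 = 118/51

L = 118/51 = 2.3137 bits/symbol


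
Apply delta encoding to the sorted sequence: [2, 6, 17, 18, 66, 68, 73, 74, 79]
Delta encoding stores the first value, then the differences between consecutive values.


First value: 2
Deltas:
  6 - 2 = 4
  17 - 6 = 11
  18 - 17 = 1
  66 - 18 = 48
  68 - 66 = 2
  73 - 68 = 5
  74 - 73 = 1
  79 - 74 = 5


Delta encoded: [2, 4, 11, 1, 48, 2, 5, 1, 5]


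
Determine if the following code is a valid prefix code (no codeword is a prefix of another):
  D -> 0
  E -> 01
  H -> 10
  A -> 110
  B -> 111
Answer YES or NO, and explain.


Checking each pair (does one codeword prefix another?):
  D='0' vs E='01': prefix -- VIOLATION

NO -- this is NOT a valid prefix code. D (0) is a prefix of E (01).


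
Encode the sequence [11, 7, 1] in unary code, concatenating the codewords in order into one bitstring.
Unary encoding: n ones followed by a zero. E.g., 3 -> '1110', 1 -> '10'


Encode each number as n ones followed by a terminating 0:
  11 -> 111111111110 (12 bits)
  7 -> 11111110 (8 bits)
  1 -> 10 (2 bits)
Total length = 12 + 8 + 2 = 22 bits.

Unary([11, 7, 1]) = 1111111111101111111010 (22 bits)


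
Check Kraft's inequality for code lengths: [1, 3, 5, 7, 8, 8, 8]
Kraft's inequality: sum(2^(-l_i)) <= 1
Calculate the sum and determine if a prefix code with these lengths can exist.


Sum = 2^(-1) + 2^(-3) + 2^(-5) + 2^(-7) + 2^(-8) + 2^(-8) + 2^(-8)
    = 0.5 + 0.125 + 0.03125 + 0.0078125 + 0.00390625 + 0.00390625 + 0.00390625
    = 173/256 = 0.67578125
Since 0.67578125 <= 1, Kraft's inequality IS satisfied.
A prefix code with these lengths CAN exist.

Kraft sum = 0.67578125. Satisfied.


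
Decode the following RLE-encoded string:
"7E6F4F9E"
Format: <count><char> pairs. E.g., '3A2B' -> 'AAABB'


Expanding each <count><char> pair:
  7E -> 'EEEEEEE'
  6F -> 'FFFFFF'
  4F -> 'FFFF'
  9E -> 'EEEEEEEEE'

Decoded = EEEEEEEFFFFFFFFFFEEEEEEEEE


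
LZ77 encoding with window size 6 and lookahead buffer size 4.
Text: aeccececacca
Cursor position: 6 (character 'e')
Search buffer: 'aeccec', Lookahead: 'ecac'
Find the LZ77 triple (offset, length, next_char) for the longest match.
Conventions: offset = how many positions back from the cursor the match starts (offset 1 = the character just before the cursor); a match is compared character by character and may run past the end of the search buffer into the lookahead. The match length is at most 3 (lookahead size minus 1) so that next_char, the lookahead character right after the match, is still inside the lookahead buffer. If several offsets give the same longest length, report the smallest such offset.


Try each offset into the search buffer:
  offset=1 (pos 5, char 'c'): match length 0
  offset=2 (pos 4, char 'e'): match length 2
  offset=3 (pos 3, char 'c'): match length 0
  offset=4 (pos 2, char 'c'): match length 0
  offset=5 (pos 1, char 'e'): match length 2
  offset=6 (pos 0, char 'a'): match length 0
Longest match has length 2, found at offsets 2, 5; take the smallest, offset 2.
next_char = character at position 6 + 2 = 8 -> 'a'

Best match: offset=2, length=2 (matching 'ec' starting at position 4)
LZ77 triple: (2, 2, 'a')


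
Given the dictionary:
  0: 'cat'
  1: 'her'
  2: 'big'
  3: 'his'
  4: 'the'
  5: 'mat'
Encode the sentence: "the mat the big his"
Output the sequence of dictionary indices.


Look up each word in the dictionary:
  'the' -> 4
  'mat' -> 5
  'the' -> 4
  'big' -> 2
  'his' -> 3

Encoded: [4, 5, 4, 2, 3]


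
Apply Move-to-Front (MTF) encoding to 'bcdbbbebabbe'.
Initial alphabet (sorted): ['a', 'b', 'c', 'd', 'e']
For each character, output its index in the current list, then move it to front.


MTF encoding:
'b': index 1 in ['a', 'b', 'c', 'd', 'e'] -> ['b', 'a', 'c', 'd', 'e']
'c': index 2 in ['b', 'a', 'c', 'd', 'e'] -> ['c', 'b', 'a', 'd', 'e']
'd': index 3 in ['c', 'b', 'a', 'd', 'e'] -> ['d', 'c', 'b', 'a', 'e']
'b': index 2 in ['d', 'c', 'b', 'a', 'e'] -> ['b', 'd', 'c', 'a', 'e']
'b': index 0 in ['b', 'd', 'c', 'a', 'e'] -> ['b', 'd', 'c', 'a', 'e']
'b': index 0 in ['b', 'd', 'c', 'a', 'e'] -> ['b', 'd', 'c', 'a', 'e']
'e': index 4 in ['b', 'd', 'c', 'a', 'e'] -> ['e', 'b', 'd', 'c', 'a']
'b': index 1 in ['e', 'b', 'd', 'c', 'a'] -> ['b', 'e', 'd', 'c', 'a']
'a': index 4 in ['b', 'e', 'd', 'c', 'a'] -> ['a', 'b', 'e', 'd', 'c']
'b': index 1 in ['a', 'b', 'e', 'd', 'c'] -> ['b', 'a', 'e', 'd', 'c']
'b': index 0 in ['b', 'a', 'e', 'd', 'c'] -> ['b', 'a', 'e', 'd', 'c']
'e': index 2 in ['b', 'a', 'e', 'd', 'c'] -> ['e', 'b', 'a', 'd', 'c']


Output: [1, 2, 3, 2, 0, 0, 4, 1, 4, 1, 0, 2]


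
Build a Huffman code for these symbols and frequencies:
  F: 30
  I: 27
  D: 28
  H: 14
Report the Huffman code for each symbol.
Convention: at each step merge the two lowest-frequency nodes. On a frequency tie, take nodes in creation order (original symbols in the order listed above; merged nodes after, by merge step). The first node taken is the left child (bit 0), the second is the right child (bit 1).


Huffman tree construction:
Step 1: Merge H(14) + I(27) = 41
Step 2: Merge D(28) + F(30) = 58
Step 3: Merge (H+I)(41) + (D+F)(58) = 99
Read each symbol's code off the tree from the root (left child = 0, right child = 1).

Codes:
  F: 11 (length 2)
  I: 01 (length 2)
  D: 10 (length 2)
  H: 00 (length 2)
Average code length: 198/99 = 2.0000 bits/symbol


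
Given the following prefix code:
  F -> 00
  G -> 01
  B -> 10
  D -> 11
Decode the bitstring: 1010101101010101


Decoding step by step:
Bits 10 -> B
Bits 10 -> B
Bits 10 -> B
Bits 11 -> D
Bits 01 -> G
Bits 01 -> G
Bits 01 -> G
Bits 01 -> G


Decoded message: BBBDGGGG


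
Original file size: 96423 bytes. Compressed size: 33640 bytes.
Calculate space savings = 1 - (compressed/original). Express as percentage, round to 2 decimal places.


ratio = compressed/original = 33640/96423 = 0.348879
savings = 1 - ratio = 1 - 0.348879 = 0.651121
as a percentage: 0.651121 * 100 = 65.11%

Space savings = 1 - 33640/96423 = 65.11%


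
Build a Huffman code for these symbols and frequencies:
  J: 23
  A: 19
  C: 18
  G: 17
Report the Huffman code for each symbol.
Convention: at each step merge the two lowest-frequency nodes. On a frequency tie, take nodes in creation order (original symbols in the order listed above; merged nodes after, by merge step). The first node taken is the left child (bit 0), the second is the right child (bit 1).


Huffman tree construction:
Step 1: Merge G(17) + C(18) = 35
Step 2: Merge A(19) + J(23) = 42
Step 3: Merge (G+C)(35) + (A+J)(42) = 77
Read each symbol's code off the tree from the root (left child = 0, right child = 1).

Codes:
  J: 11 (length 2)
  A: 10 (length 2)
  C: 01 (length 2)
  G: 00 (length 2)
Average code length: 154/77 = 2.0000 bits/symbol


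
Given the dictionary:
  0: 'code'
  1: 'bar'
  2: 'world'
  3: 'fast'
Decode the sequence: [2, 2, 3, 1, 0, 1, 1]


Look up each index in the dictionary:
  2 -> 'world'
  2 -> 'world'
  3 -> 'fast'
  1 -> 'bar'
  0 -> 'code'
  1 -> 'bar'
  1 -> 'bar'

Decoded: "world world fast bar code bar bar"


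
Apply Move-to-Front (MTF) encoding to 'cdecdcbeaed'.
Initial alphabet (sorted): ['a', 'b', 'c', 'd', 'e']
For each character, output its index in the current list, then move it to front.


MTF encoding:
'c': index 2 in ['a', 'b', 'c', 'd', 'e'] -> ['c', 'a', 'b', 'd', 'e']
'd': index 3 in ['c', 'a', 'b', 'd', 'e'] -> ['d', 'c', 'a', 'b', 'e']
'e': index 4 in ['d', 'c', 'a', 'b', 'e'] -> ['e', 'd', 'c', 'a', 'b']
'c': index 2 in ['e', 'd', 'c', 'a', 'b'] -> ['c', 'e', 'd', 'a', 'b']
'd': index 2 in ['c', 'e', 'd', 'a', 'b'] -> ['d', 'c', 'e', 'a', 'b']
'c': index 1 in ['d', 'c', 'e', 'a', 'b'] -> ['c', 'd', 'e', 'a', 'b']
'b': index 4 in ['c', 'd', 'e', 'a', 'b'] -> ['b', 'c', 'd', 'e', 'a']
'e': index 3 in ['b', 'c', 'd', 'e', 'a'] -> ['e', 'b', 'c', 'd', 'a']
'a': index 4 in ['e', 'b', 'c', 'd', 'a'] -> ['a', 'e', 'b', 'c', 'd']
'e': index 1 in ['a', 'e', 'b', 'c', 'd'] -> ['e', 'a', 'b', 'c', 'd']
'd': index 4 in ['e', 'a', 'b', 'c', 'd'] -> ['d', 'e', 'a', 'b', 'c']


Output: [2, 3, 4, 2, 2, 1, 4, 3, 4, 1, 4]


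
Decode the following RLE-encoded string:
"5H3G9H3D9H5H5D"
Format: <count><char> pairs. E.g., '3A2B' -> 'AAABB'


Expanding each <count><char> pair:
  5H -> 'HHHHH'
  3G -> 'GGG'
  9H -> 'HHHHHHHHH'
  3D -> 'DDD'
  9H -> 'HHHHHHHHH'
  5H -> 'HHHHH'
  5D -> 'DDDDD'

Decoded = HHHHHGGGHHHHHHHHHDDDHHHHHHHHHHHHHHDDDDD


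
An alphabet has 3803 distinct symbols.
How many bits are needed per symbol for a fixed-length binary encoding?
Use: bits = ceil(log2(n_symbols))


log2(3803) = 11.8929
Bracket: 2^11 = 2048 < 3803 <= 2^12 = 4096
So ceil(log2(3803)) = 12

bits = ceil(log2(3803)) = ceil(11.8929) = 12 bits


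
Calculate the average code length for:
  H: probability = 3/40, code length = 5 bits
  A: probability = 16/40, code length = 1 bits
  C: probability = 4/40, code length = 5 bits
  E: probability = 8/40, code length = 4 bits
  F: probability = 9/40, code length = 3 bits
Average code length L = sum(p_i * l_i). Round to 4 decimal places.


Weighted contributions p_i * l_i:
  H: (3/40) * 5 = 15/40
  A: (16/40) * 1 = 16/40
  C: (4/40) * 5 = 20/40
  E: (8/40) * 4 = 32/40
  F: (9/40) * 3 = 27/40
Sum = (15 + 16 + 20 + 32 + 27)/40 = 110/40

L = 110/40 = 2.7500 bits/symbol


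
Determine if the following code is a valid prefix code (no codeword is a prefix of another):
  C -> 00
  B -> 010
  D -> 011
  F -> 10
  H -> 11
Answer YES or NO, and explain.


Checking each pair (does one codeword prefix another?):
  C='00' vs B='010': no prefix
  C='00' vs D='011': no prefix
  C='00' vs F='10': no prefix
  C='00' vs H='11': no prefix
  B='010' vs C='00': no prefix
  B='010' vs D='011': no prefix
  B='010' vs F='10': no prefix
  B='010' vs H='11': no prefix
  D='011' vs C='00': no prefix
  D='011' vs B='010': no prefix
  D='011' vs F='10': no prefix
  D='011' vs H='11': no prefix
  F='10' vs C='00': no prefix
  F='10' vs B='010': no prefix
  F='10' vs D='011': no prefix
  F='10' vs H='11': no prefix
  H='11' vs C='00': no prefix
  H='11' vs B='010': no prefix
  H='11' vs D='011': no prefix
  H='11' vs F='10': no prefix
No violation found over all pairs.

YES -- this is a valid prefix code. No codeword is a prefix of any other codeword.


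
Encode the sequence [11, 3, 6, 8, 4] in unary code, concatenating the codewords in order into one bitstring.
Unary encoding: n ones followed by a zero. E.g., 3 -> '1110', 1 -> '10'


Encode each number as n ones followed by a terminating 0:
  11 -> 111111111110 (12 bits)
  3 -> 1110 (4 bits)
  6 -> 1111110 (7 bits)
  8 -> 111111110 (9 bits)
  4 -> 11110 (5 bits)
Total length = 12 + 4 + 7 + 9 + 5 = 37 bits.

Unary([11, 3, 6, 8, 4]) = 1111111111101110111111011111111011110 (37 bits)


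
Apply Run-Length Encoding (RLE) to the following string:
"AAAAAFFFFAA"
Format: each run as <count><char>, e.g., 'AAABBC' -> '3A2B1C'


Scanning runs left to right:
  i=0: run of 'A' x 5 -> '5A'
  i=5: run of 'F' x 4 -> '4F'
  i=9: run of 'A' x 2 -> '2A'

RLE = 5A4F2A


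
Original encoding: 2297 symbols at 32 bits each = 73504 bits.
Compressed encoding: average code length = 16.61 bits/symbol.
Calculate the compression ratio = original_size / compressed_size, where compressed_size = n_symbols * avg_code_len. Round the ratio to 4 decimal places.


original_size = n_symbols * orig_bits = 2297 * 32 = 73504 bits
compressed_size = n_symbols * avg_code_len = 2297 * 16.61 = 38153.17 bits
ratio = original_size / compressed_size = 73504 / 38153.17 = 1.9266

Compression ratio = 1.9266


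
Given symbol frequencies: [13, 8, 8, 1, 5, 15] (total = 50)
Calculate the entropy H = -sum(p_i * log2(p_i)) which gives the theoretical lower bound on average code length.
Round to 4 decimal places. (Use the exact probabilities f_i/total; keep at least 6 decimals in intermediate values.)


Per-symbol terms -p_i * log2(p_i) with p_i = f_i/50:
  p = 13/50 = 0.260000: log2(p) = -1.943416, -p*log2(p) = 0.505288
  p = 8/50 = 0.160000: log2(p) = -2.643856, -p*log2(p) = 0.423017
  p = 8/50 = 0.160000: log2(p) = -2.643856, -p*log2(p) = 0.423017
  p = 1/50 = 0.020000: log2(p) = -5.643856, -p*log2(p) = 0.112877
  p = 5/50 = 0.100000: log2(p) = -3.321928, -p*log2(p) = 0.332193
  p = 15/50 = 0.300000: log2(p) = -1.736966, -p*log2(p) = 0.521090
H = 0.505288 + 0.423017 + 0.423017 + 0.112877 + 0.332193 + 0.521090 = 2.317482

H = 2.3175 bits/symbol


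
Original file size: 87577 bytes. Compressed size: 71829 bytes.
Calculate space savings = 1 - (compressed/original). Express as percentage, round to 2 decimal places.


ratio = compressed/original = 71829/87577 = 0.820181
savings = 1 - ratio = 1 - 0.820181 = 0.179819
as a percentage: 0.179819 * 100 = 17.98%

Space savings = 1 - 71829/87577 = 17.98%


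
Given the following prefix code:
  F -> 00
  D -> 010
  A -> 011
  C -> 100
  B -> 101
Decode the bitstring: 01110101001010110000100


Decoding step by step:
Bits 011 -> A
Bits 101 -> B
Bits 010 -> D
Bits 010 -> D
Bits 101 -> B
Bits 100 -> C
Bits 00 -> F
Bits 100 -> C


Decoded message: ABDDBCFC


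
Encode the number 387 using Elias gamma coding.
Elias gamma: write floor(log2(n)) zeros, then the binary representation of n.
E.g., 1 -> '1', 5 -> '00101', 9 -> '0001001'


num_bits = floor(log2(387)) + 1 = 9
leading_zeros = num_bits - 1 = 8
binary(387) = 110000011

Elias gamma(387) = '00000000' + '110000011' = 00000000110000011 (17 bits)


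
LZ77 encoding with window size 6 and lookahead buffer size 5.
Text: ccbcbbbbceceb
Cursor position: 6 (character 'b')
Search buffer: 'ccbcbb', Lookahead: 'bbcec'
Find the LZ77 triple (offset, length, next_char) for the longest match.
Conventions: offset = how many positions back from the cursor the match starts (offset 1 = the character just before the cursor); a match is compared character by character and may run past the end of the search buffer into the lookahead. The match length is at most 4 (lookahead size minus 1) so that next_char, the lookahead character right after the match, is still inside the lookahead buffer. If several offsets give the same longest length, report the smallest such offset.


Try each offset into the search buffer:
  offset=1 (pos 5, char 'b'): match length 2
  offset=2 (pos 4, char 'b'): match length 2
  offset=3 (pos 3, char 'c'): match length 0
  offset=4 (pos 2, char 'b'): match length 1
  offset=5 (pos 1, char 'c'): match length 0
  offset=6 (pos 0, char 'c'): match length 0
Longest match has length 2, found at offsets 1, 2; take the smallest, offset 1.
next_char = character at position 6 + 2 = 8 -> 'c'

Best match: offset=1, length=2 (matching 'bb' starting at position 5)
LZ77 triple: (1, 2, 'c')


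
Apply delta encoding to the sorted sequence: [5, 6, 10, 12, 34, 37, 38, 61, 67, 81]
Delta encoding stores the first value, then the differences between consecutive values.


First value: 5
Deltas:
  6 - 5 = 1
  10 - 6 = 4
  12 - 10 = 2
  34 - 12 = 22
  37 - 34 = 3
  38 - 37 = 1
  61 - 38 = 23
  67 - 61 = 6
  81 - 67 = 14


Delta encoded: [5, 1, 4, 2, 22, 3, 1, 23, 6, 14]


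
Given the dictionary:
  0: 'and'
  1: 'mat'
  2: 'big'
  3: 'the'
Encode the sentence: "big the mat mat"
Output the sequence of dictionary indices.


Look up each word in the dictionary:
  'big' -> 2
  'the' -> 3
  'mat' -> 1
  'mat' -> 1

Encoded: [2, 3, 1, 1]


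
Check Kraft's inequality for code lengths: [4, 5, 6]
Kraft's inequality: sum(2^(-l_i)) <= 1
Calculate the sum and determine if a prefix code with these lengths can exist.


Sum = 2^(-4) + 2^(-5) + 2^(-6)
    = 0.0625 + 0.03125 + 0.015625
    = 7/64 = 0.109375
Since 0.109375 <= 1, Kraft's inequality IS satisfied.
A prefix code with these lengths CAN exist.

Kraft sum = 0.109375. Satisfied.


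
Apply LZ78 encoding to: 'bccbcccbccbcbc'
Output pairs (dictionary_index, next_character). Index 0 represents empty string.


LZ78 encoding steps:
Dictionary: {0: ''}
Step 1: w='' (idx 0), next='b' -> output (0, 'b'), add 'b' as idx 1
Step 2: w='' (idx 0), next='c' -> output (0, 'c'), add 'c' as idx 2
Step 3: w='c' (idx 2), next='b' -> output (2, 'b'), add 'cb' as idx 3
Step 4: w='c' (idx 2), next='c' -> output (2, 'c'), add 'cc' as idx 4
Step 5: w='cb' (idx 3), next='c' -> output (3, 'c'), add 'cbc' as idx 5
Step 6: w='cbc' (idx 5), next='b' -> output (5, 'b'), add 'cbcb' as idx 6
Step 7: w='c' (idx 2), end of input -> output (2, '')


Encoded: [(0, 'b'), (0, 'c'), (2, 'b'), (2, 'c'), (3, 'c'), (5, 'b'), (2, '')]


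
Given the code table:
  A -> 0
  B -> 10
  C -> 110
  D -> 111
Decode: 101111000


Decoding:
10 -> B
111 -> D
10 -> B
0 -> A
0 -> A


Result: BDBAA


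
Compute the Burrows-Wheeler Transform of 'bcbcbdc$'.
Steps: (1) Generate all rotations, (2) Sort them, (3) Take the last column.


Rotations (sorted):
  0: $bcbcbdc -> last char: c
  1: bcbcbdc$ -> last char: $
  2: bcbdc$bc -> last char: c
  3: bdc$bcbc -> last char: c
  4: c$bcbcbd -> last char: d
  5: cbcbdc$b -> last char: b
  6: cbdc$bcb -> last char: b
  7: dc$bcbcb -> last char: b


BWT = c$ccdbbb


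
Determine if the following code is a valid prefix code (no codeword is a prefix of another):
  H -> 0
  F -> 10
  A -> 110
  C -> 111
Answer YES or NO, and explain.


Checking each pair (does one codeword prefix another?):
  H='0' vs F='10': no prefix
  H='0' vs A='110': no prefix
  H='0' vs C='111': no prefix
  F='10' vs H='0': no prefix
  F='10' vs A='110': no prefix
  F='10' vs C='111': no prefix
  A='110' vs H='0': no prefix
  A='110' vs F='10': no prefix
  A='110' vs C='111': no prefix
  C='111' vs H='0': no prefix
  C='111' vs F='10': no prefix
  C='111' vs A='110': no prefix
No violation found over all pairs.

YES -- this is a valid prefix code. No codeword is a prefix of any other codeword.


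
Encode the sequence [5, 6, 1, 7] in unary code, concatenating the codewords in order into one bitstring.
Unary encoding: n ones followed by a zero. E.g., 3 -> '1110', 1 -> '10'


Encode each number as n ones followed by a terminating 0:
  5 -> 111110 (6 bits)
  6 -> 1111110 (7 bits)
  1 -> 10 (2 bits)
  7 -> 11111110 (8 bits)
Total length = 6 + 7 + 2 + 8 = 23 bits.

Unary([5, 6, 1, 7]) = 11111011111101011111110 (23 bits)


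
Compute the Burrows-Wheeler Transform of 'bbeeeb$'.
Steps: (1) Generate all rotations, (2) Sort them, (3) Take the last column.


Rotations (sorted):
  0: $bbeeeb -> last char: b
  1: b$bbeee -> last char: e
  2: bbeeeb$ -> last char: $
  3: beeeb$b -> last char: b
  4: eb$bbee -> last char: e
  5: eeb$bbe -> last char: e
  6: eeeb$bb -> last char: b


BWT = be$beeb


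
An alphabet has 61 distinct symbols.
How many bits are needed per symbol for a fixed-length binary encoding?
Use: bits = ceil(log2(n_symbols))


log2(61) = 5.9307
Bracket: 2^5 = 32 < 61 <= 2^6 = 64
So ceil(log2(61)) = 6

bits = ceil(log2(61)) = ceil(5.9307) = 6 bits


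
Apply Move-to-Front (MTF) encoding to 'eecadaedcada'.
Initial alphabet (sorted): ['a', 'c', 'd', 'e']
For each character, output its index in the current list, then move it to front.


MTF encoding:
'e': index 3 in ['a', 'c', 'd', 'e'] -> ['e', 'a', 'c', 'd']
'e': index 0 in ['e', 'a', 'c', 'd'] -> ['e', 'a', 'c', 'd']
'c': index 2 in ['e', 'a', 'c', 'd'] -> ['c', 'e', 'a', 'd']
'a': index 2 in ['c', 'e', 'a', 'd'] -> ['a', 'c', 'e', 'd']
'd': index 3 in ['a', 'c', 'e', 'd'] -> ['d', 'a', 'c', 'e']
'a': index 1 in ['d', 'a', 'c', 'e'] -> ['a', 'd', 'c', 'e']
'e': index 3 in ['a', 'd', 'c', 'e'] -> ['e', 'a', 'd', 'c']
'd': index 2 in ['e', 'a', 'd', 'c'] -> ['d', 'e', 'a', 'c']
'c': index 3 in ['d', 'e', 'a', 'c'] -> ['c', 'd', 'e', 'a']
'a': index 3 in ['c', 'd', 'e', 'a'] -> ['a', 'c', 'd', 'e']
'd': index 2 in ['a', 'c', 'd', 'e'] -> ['d', 'a', 'c', 'e']
'a': index 1 in ['d', 'a', 'c', 'e'] -> ['a', 'd', 'c', 'e']


Output: [3, 0, 2, 2, 3, 1, 3, 2, 3, 3, 2, 1]


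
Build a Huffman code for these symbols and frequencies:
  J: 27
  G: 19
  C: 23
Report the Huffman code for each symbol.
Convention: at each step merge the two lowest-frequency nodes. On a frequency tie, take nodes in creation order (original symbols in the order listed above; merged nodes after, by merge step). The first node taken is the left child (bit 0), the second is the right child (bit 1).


Huffman tree construction:
Step 1: Merge G(19) + C(23) = 42
Step 2: Merge J(27) + (G+C)(42) = 69
Read each symbol's code off the tree from the root (left child = 0, right child = 1).

Codes:
  J: 0 (length 1)
  G: 10 (length 2)
  C: 11 (length 2)
Average code length: 111/69 = 1.6087 bits/symbol


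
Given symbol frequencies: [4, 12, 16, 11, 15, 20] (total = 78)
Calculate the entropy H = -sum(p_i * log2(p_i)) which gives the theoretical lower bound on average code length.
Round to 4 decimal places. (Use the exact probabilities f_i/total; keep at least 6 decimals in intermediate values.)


Per-symbol terms -p_i * log2(p_i) with p_i = f_i/78:
  p = 4/78 = 0.051282: log2(p) = -4.285402, -p*log2(p) = 0.219764
  p = 12/78 = 0.153846: log2(p) = -2.700440, -p*log2(p) = 0.415452
  p = 16/78 = 0.205128: log2(p) = -2.285402, -p*log2(p) = 0.468800
  p = 11/78 = 0.141026: log2(p) = -2.825971, -p*log2(p) = 0.398534
  p = 15/78 = 0.192308: log2(p) = -2.378512, -p*log2(p) = 0.457406
  p = 20/78 = 0.256410: log2(p) = -1.963474, -p*log2(p) = 0.503455
H = 0.219764 + 0.415452 + 0.468800 + 0.398534 + 0.457406 + 0.503455 = 2.463411

H = 2.4634 bits/symbol


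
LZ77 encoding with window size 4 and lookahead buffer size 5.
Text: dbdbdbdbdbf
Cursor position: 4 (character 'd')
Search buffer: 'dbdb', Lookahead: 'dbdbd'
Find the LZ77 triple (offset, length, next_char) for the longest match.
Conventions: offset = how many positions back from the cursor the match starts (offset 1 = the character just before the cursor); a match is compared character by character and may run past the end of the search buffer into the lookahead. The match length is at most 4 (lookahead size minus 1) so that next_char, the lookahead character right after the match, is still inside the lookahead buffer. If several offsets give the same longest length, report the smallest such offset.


Try each offset into the search buffer:
  offset=1 (pos 3, char 'b'): match length 0
  offset=2 (pos 2, char 'd'): match length 4
  offset=3 (pos 1, char 'b'): match length 0
  offset=4 (pos 0, char 'd'): match length 4
Longest match has length 4, found at offsets 2, 4; take the smallest, offset 2.
next_char = character at position 4 + 4 = 8 -> 'd'

Best match: offset=2, length=4 (matching 'dbdb' starting at position 2)
LZ77 triple: (2, 4, 'd')


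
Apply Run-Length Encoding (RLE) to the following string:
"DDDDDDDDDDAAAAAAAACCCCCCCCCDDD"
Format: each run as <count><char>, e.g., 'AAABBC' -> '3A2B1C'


Scanning runs left to right:
  i=0: run of 'D' x 10 -> '10D'
  i=10: run of 'A' x 8 -> '8A'
  i=18: run of 'C' x 9 -> '9C'
  i=27: run of 'D' x 3 -> '3D'

RLE = 10D8A9C3D


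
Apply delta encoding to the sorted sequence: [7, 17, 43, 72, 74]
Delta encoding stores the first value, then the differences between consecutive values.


First value: 7
Deltas:
  17 - 7 = 10
  43 - 17 = 26
  72 - 43 = 29
  74 - 72 = 2


Delta encoded: [7, 10, 26, 29, 2]


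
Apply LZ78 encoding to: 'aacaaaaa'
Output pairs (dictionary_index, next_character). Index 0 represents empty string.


LZ78 encoding steps:
Dictionary: {0: ''}
Step 1: w='' (idx 0), next='a' -> output (0, 'a'), add 'a' as idx 1
Step 2: w='a' (idx 1), next='c' -> output (1, 'c'), add 'ac' as idx 2
Step 3: w='a' (idx 1), next='a' -> output (1, 'a'), add 'aa' as idx 3
Step 4: w='aa' (idx 3), next='a' -> output (3, 'a'), add 'aaa' as idx 4


Encoded: [(0, 'a'), (1, 'c'), (1, 'a'), (3, 'a')]


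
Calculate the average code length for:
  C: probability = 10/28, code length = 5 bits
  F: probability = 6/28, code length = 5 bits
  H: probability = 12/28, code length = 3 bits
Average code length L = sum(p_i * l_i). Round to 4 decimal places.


Weighted contributions p_i * l_i:
  C: (10/28) * 5 = 50/28
  F: (6/28) * 5 = 30/28
  H: (12/28) * 3 = 36/28
Sum = (50 + 30 + 36)/28 = 116/28

L = 116/28 = 4.1429 bits/symbol


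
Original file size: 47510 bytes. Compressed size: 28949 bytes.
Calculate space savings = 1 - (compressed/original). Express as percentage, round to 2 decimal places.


ratio = compressed/original = 28949/47510 = 0.609324
savings = 1 - ratio = 1 - 0.609324 = 0.390676
as a percentage: 0.390676 * 100 = 39.07%

Space savings = 1 - 28949/47510 = 39.07%


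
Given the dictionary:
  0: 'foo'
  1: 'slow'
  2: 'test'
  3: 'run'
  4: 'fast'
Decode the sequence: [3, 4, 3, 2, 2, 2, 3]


Look up each index in the dictionary:
  3 -> 'run'
  4 -> 'fast'
  3 -> 'run'
  2 -> 'test'
  2 -> 'test'
  2 -> 'test'
  3 -> 'run'

Decoded: "run fast run test test test run"


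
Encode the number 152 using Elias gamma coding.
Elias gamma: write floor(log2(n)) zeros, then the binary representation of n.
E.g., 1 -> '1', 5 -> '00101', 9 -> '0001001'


num_bits = floor(log2(152)) + 1 = 8
leading_zeros = num_bits - 1 = 7
binary(152) = 10011000

Elias gamma(152) = '0000000' + '10011000' = 000000010011000 (15 bits)


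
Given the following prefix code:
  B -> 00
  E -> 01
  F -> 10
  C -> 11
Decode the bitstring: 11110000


Decoding step by step:
Bits 11 -> C
Bits 11 -> C
Bits 00 -> B
Bits 00 -> B


Decoded message: CCBB


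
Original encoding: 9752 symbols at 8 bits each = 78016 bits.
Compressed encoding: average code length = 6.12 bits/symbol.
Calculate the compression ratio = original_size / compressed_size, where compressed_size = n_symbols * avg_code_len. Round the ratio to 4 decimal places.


original_size = n_symbols * orig_bits = 9752 * 8 = 78016 bits
compressed_size = n_symbols * avg_code_len = 9752 * 6.12 = 59682.24 bits
ratio = original_size / compressed_size = 78016 / 59682.24 = 1.3072

Compression ratio = 1.3072


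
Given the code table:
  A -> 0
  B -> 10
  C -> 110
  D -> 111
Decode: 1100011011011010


Decoding:
110 -> C
0 -> A
0 -> A
110 -> C
110 -> C
110 -> C
10 -> B


Result: CAACCCB


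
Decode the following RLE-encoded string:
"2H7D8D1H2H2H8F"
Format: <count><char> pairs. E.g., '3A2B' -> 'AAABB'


Expanding each <count><char> pair:
  2H -> 'HH'
  7D -> 'DDDDDDD'
  8D -> 'DDDDDDDD'
  1H -> 'H'
  2H -> 'HH'
  2H -> 'HH'
  8F -> 'FFFFFFFF'

Decoded = HHDDDDDDDDDDDDDDDHHHHHFFFFFFFF


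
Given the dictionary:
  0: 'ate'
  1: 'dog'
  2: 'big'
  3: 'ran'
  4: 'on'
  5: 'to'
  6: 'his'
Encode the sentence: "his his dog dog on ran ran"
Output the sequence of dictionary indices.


Look up each word in the dictionary:
  'his' -> 6
  'his' -> 6
  'dog' -> 1
  'dog' -> 1
  'on' -> 4
  'ran' -> 3
  'ran' -> 3

Encoded: [6, 6, 1, 1, 4, 3, 3]
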